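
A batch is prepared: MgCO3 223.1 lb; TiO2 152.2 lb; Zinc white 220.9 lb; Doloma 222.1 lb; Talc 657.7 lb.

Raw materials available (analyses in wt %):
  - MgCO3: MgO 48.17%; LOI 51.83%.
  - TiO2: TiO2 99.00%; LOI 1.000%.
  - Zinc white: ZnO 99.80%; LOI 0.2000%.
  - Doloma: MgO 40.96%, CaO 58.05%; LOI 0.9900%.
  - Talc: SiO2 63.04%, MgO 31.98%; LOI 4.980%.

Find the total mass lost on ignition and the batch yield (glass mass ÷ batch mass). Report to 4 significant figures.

Working values appear rounded to 4 significant figures in the printout. The whole derivation runs at full float precision through the solve — every reported figure is rounded exactly once; all derived quantities, which include net glass mass, LOI, yield, the totals, five oxide percentages, are computed at exact precision, as set out in either problem or answer, starting from the weights at 1323 lb of glass.
Loss on ignition, line by line:
  MgCO3: 223.1 × 0.5183 = 115.6 lb
  TiO2: 152.2 × 0.01000 = 1.522 lb
  Zinc white: 220.9 × 0.002000 = 0.4418 lb
  Doloma: 222.1 × 0.009900 = 2.199 lb
  Talc: 657.7 × 0.04980 = 32.75 lb
Total LOI = 152.5 lb
Glass = batch − LOI = 1476 − 152.5 = 1323 lb

LOI loss = 152.5 lb; glass = 1323 lb; yield = 89.66%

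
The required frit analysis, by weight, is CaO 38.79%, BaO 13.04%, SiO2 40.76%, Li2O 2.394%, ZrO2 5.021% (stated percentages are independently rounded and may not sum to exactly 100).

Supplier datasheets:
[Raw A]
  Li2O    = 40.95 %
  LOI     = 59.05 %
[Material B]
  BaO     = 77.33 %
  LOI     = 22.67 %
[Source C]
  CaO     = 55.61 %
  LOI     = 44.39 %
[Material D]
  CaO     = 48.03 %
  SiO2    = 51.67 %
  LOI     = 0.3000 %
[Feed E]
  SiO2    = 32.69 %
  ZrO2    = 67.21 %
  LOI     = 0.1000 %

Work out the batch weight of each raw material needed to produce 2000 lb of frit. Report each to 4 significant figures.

The whole derivation holds exact precision from first step to last. Mid-chain values are printed, rounded to four significant figures, when written out — each reported figure includes exactly one rounding — the derived quantities, which include LOI, the totals, the yield, the five compositions, glass mass, are carried at full float precision, as they appear in the problem or answer text, from the batch weights for 2000 lb of glass.
The oxide mass targets at 2000 lb frit:
  CaO: 38.79% × 2000 = 775.8 lb
  BaO: 13.04% × 2000 = 260.8 lb
  SiO2: 40.76% × 2000 = 815.2 lb
  Li2O: 2.394% × 2000 = 47.88 lb
  ZrO2: 5.021% × 2000 = 100.4 lb
Sums-versus-targets review applying the batch weights above, relative to the basis at hand (oxide sums agree with the targets given rounding of the digits):
  CaO: 114.1·0.5561 + 1483·0.4803 = 775.7 lb (target 775.8 lb)
  BaO: 337.3·0.7733 = 260.8 lb (target 260.8 lb)
  SiO2: 1483·0.5167 + 149.4·0.3269 = 815.1 lb (target 815.2 lb)
  Li2O: 116.9·0.4095 = 47.87 lb (target 47.88 lb)
  ZrO2: 149.4·0.6721 = 100.4 lb (target 100.4 lb)
Auditing the glass mass value: batch total minus LOI = 2000 lb (the Σ of target masses is 2000 lb; stated basis 2000 lb — differing by rounding only).
Batch total: Σ batch = 2201 lb; loss to ignition Σ batch·LOI = 200.7 lb; yield = glass ÷ total batch = 90.88%.

Batch per 2000 lb frit:
  Raw A: 116.9 lb
  Material B: 337.3 lb
  Source C: 114.1 lb
  Material D: 1483 lb
  Feed E: 149.4 lb
Total batch = 2201 lb; LOI loss = 200.7 lb; yield = 90.88%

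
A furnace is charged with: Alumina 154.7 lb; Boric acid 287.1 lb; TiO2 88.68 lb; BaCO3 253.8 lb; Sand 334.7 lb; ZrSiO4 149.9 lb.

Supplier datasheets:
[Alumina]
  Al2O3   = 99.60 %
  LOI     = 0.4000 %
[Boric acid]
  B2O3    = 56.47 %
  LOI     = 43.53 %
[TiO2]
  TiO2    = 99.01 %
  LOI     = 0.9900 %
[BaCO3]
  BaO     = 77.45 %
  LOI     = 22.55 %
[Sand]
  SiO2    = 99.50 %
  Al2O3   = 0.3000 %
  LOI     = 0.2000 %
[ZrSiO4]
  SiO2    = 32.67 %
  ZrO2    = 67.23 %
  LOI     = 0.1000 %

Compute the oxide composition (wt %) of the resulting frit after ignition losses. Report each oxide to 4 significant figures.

All internal work maintains exact precision at all times — values along the way are displayed, with 4-significant-digit rounding, on the page — a single rounding produces every reported value; all derived quantities (six oxide percentages, LOI, the totals, the yield, glass mass) are recomputed at full float precision starting from the weights on 1084 lb of glass, precisely as stated by the question or the answer.
Delivered oxide masses:
  SiO2: 334.7·0.9950 + 149.9·0.3267 = 382.0 lb
  BaO: 253.8·0.7745 = 196.6 lb
  TiO2: 88.68·0.9901 = 87.80 lb
  Al2O3: 154.7·0.9960 + 334.7·0.003000 = 155.1 lb
  ZrO2: 149.9·0.6723 = 100.8 lb
  B2O3: 287.1·0.5647 = 162.1 lb
LOI: 154.7·0.004000 + 287.1·0.4353 + 88.68·0.009900 + 253.8·0.2255 + 334.7·0.002000 + 149.9·0.001000 = 184.5 lb
Glass mass = batch − LOI = 1269 − 184.5 = 1084 lb (= the summed oxide contributions)
oxide / glass × 100 gives the wt %

Glass mass = 1084 lb (batch 1269 − LOI 184.5).
Composition: SiO2 35.23%, BaO 18.13%, TiO2 8.097%, Al2O3 14.30%, ZrO2 9.294%, B2O3 14.95%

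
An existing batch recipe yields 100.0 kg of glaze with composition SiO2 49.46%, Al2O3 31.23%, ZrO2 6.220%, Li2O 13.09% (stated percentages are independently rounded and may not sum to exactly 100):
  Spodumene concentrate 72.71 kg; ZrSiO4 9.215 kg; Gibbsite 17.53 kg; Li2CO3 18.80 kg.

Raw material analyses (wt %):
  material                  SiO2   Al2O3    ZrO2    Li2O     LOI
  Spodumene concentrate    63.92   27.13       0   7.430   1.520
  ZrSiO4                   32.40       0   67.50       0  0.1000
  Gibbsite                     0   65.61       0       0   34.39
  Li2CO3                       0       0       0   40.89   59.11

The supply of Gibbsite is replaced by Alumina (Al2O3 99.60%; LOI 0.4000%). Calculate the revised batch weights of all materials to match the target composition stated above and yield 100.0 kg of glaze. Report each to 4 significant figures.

Revised batch per 100.0 kg glaze:
  Spodumene concentrate: 72.71 kg
  ZrSiO4: 9.215 kg
  Alumina: 11.55 kg
  Li2CO3: 18.80 kg
Total batch = 112.3 kg; LOI loss = 12.27 kg

The intermediate values are shown, with 4-significant-digit rounding, between the steps. Each numeric step runs at exact precision through the solve; every reported value is rounded once only. The derived quantities are carried from the weighed amounts on 100.0 kg of glass in full float precision (yield, the four compositions, net glass mass, ignition loss, totals), as quoted within the problem or answer text.
The oxide mass targets at 100.0 kg glaze:
  SiO2: 49.46% × 100.0 = 49.46 kg
  Al2O3: 31.23% × 100.0 = 31.23 kg
  ZrO2: 6.220% × 100.0 = 6.220 kg
  Li2O: 13.09% × 100.0 = 13.09 kg
Per-oxide balance check given the weights on record, against the basis in use (target by target, the sums agree exact up to rounding of places):
  SiO2: 72.71·0.6392 + 9.215·0.3240 = 49.46 kg (target 49.46 kg)
  Al2O3: 72.71·0.2713 + 11.55·0.9960 = 31.23 kg (target 31.23 kg)
  ZrO2: 9.215·0.6750 = 6.220 kg (target 6.220 kg)
  Li2O: 72.71·0.07430 + 18.80·0.4089 = 13.09 kg (target 13.09 kg)
Consistency of the glass mass: batch Σ − ignition loss = 100.0 kg (oxide target masses add up to 100.0 kg; stated basis 100.0 kg — rounding explains the deltas).
Whole-batch sum: Σ batch = 112.3 kg; the LOI term Σ batch·LOI equals 12.27 kg; as yield: glass ÷ batch → 89.07%.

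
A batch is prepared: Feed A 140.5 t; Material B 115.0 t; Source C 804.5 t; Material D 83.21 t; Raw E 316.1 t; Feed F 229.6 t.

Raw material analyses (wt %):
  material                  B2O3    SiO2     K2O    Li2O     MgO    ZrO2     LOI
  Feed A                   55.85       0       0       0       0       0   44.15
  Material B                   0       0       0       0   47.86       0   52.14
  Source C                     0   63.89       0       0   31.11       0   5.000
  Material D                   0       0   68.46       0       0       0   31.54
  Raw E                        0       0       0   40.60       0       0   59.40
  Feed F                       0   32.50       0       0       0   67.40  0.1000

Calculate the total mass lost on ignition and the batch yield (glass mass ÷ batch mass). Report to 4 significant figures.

Values along the way are shown with 4-significant-figure rounding between the steps — the working math holds full precision through the solve. Exactly one rounding goes into each reported value. All derived quantities, which include totals, net glass mass, six oxide percentages, ignition loss, yield, are carried in full float precision, as set out in either problem or answer, starting from the weights at 1312 t of glass.
Ignition loss by material:
  Feed A: 140.5 × 0.4415 = 62.03 t
  Material B: 115.0 × 0.5214 = 59.96 t
  Source C: 804.5 × 0.05000 = 40.23 t
  Material D: 83.21 × 0.3154 = 26.24 t
  Raw E: 316.1 × 0.5940 = 187.8 t
  Feed F: 229.6 × 0.001000 = 0.2296 t
Total LOI = 376.5 t
Glass = batch − LOI = 1689 − 376.5 = 1312 t

LOI loss = 376.5 t; glass = 1312 t; yield = 77.71%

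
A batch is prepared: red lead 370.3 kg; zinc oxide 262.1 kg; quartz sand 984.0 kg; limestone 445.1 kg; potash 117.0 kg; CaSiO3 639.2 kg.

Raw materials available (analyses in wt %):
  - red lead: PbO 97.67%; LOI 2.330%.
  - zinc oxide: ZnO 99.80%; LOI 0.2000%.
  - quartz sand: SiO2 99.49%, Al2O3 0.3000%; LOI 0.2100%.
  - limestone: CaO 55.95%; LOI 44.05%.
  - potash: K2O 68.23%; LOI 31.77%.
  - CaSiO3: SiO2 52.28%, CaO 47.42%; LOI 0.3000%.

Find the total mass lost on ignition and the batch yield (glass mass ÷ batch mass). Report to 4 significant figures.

Every computation holds exact precision through the solve; values along the way are displayed rounded to 4 significant figures as written. Each reported result undergoes a single rounding; all derived quantities (LOI, yield, six oxide percentages, the totals, glass mass) are carried from the weighed amounts for 2571 kg of glass in full float precision as they appear in question or answer.
Per-material ignition loss:
  red lead: 370.3 × 0.02330 = 8.628 kg
  zinc oxide: 262.1 × 0.002000 = 0.5242 kg
  quartz sand: 984.0 × 0.002100 = 2.066 kg
  limestone: 445.1 × 0.4405 = 196.1 kg
  potash: 117.0 × 0.3177 = 37.17 kg
  CaSiO3: 639.2 × 0.003000 = 1.918 kg
Total LOI = 246.4 kg
Glass = batch − LOI = 2818 − 246.4 = 2571 kg

LOI loss = 246.4 kg; glass = 2571 kg; yield = 91.26%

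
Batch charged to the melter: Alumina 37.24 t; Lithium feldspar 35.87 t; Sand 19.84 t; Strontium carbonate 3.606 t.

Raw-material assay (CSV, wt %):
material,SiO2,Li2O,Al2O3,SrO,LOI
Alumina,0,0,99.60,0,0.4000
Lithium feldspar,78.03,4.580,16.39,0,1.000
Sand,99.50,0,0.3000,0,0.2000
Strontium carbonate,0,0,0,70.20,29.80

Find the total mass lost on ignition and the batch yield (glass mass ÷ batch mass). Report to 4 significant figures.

Intermediates are shown, with 4-significant-digit rounding, on the page; the working math carries full float precision at every stage. A single rounding completes each reported result. All derived quantities (yield, glass mass, LOI, the four compositions, totals) are rebuilt from the batch weights per 94.93 t of glass at full float precision as they appear in either problem or answer.
LOI of each material in turn:
  Alumina: 37.24 × 0.004000 = 0.1490 t
  Lithium feldspar: 35.87 × 0.01000 = 0.3587 t
  Sand: 19.84 × 0.002000 = 0.03968 t
  Strontium carbonate: 3.606 × 0.2980 = 1.075 t
Total LOI = 1.622 t
Glass = batch − LOI = 96.56 − 1.622 = 94.93 t

LOI loss = 1.622 t; glass = 94.93 t; yield = 98.32%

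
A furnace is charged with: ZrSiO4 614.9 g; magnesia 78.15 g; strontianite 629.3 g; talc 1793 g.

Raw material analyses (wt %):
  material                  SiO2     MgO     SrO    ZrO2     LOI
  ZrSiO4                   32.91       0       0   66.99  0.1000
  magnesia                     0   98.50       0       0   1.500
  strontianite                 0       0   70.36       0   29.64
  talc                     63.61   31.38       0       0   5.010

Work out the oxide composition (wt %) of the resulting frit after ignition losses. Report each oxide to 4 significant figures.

Glass mass = 2837 g (batch 3115 − LOI 278.1).
Composition: SiO2 47.33%, MgO 22.54%, SrO 15.61%, ZrO2 14.52%

All arithmetic keeps full precision from first step to last. In-progress results are displayed, rounded to 4 significant figures, alongside each step. A single rounding produces every reported value. Derived quantities (ignition loss, glass mass, the four compositions, the yield, totals) are re-derived from the batch weights at 2837 g of glass in full precision, as set out in question or answer.
Mass of each oxide from the mix:
  SiO2: 614.9·0.3291 + 1793·0.6361 = 1343 g
  MgO: 78.15·0.9850 + 1793·0.3138 = 639.6 g
  SrO: 629.3·0.7036 = 442.8 g
  ZrO2: 614.9·0.6699 = 411.9 g
LOI: 614.9·0.001000 + 78.15·0.01500 + 629.3·0.2964 + 1793·0.05010 = 278.1 g
Glass = total batch minus LOI = 3115 − 278.1 = 2837 g (the oxide masses sum to this)
oxide / glass × 100 gives the wt %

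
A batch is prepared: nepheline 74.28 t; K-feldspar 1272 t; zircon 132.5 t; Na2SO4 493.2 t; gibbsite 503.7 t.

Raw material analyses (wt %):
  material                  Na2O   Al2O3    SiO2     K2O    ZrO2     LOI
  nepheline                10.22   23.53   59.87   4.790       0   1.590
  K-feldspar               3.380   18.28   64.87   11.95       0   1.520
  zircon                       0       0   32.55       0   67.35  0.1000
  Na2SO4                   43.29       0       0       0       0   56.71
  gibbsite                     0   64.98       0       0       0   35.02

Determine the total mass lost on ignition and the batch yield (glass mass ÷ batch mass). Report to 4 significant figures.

All internal work holds exact precision in all steps; mid-chain values are shown, rounded to four significant digits, between the steps — each reported result carries a single rounding — derived quantities, including five oxide percentages, glass mass, the totals, yield, ignition loss, are recomputed using the weight values for 1999 t of glass in full precision as given in question or answer.
Loss on ignition, line by line:
  nepheline: 74.28 × 0.01590 = 1.181 t
  K-feldspar: 1272 × 0.01520 = 19.33 t
  zircon: 132.5 × 0.001000 = 0.1325 t
  Na2SO4: 493.2 × 0.5671 = 279.7 t
  gibbsite: 503.7 × 0.3502 = 176.4 t
Total LOI = 476.7 t
Glass = batch − LOI = 2476 − 476.7 = 1999 t

LOI loss = 476.7 t; glass = 1999 t; yield = 80.74%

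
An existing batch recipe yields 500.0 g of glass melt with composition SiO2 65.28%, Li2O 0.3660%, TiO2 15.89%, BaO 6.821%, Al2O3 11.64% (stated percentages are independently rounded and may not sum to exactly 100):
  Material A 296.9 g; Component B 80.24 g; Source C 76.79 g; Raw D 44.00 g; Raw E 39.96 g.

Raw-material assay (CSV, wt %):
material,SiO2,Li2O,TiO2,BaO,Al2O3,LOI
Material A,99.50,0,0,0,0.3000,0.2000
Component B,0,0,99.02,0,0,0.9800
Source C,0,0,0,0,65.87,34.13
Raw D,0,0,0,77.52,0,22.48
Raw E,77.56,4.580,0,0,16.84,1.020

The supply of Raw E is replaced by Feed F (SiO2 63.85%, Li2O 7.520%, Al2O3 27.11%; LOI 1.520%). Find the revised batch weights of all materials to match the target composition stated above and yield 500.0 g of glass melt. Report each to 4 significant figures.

All arithmetic carries full float precision from first step to last; in-progress results are printed, rounded to four significant digits, on the page. Every reported number is rounded just once — the derived quantities (the five compositions, glass mass, ignition loss, the yield, totals) are rebuilt in full float precision starting from the weights at 500.0 g of glass, as set out in either problem or answer.
Target oxide masses per 500.0 g glass melt:
  SiO2: 65.28% × 500.0 = 326.4 g
  Li2O: 0.3660% × 500.0 = 1.830 g
  TiO2: 15.89% × 500.0 = 79.45 g
  BaO: 6.821% × 500.0 = 34.10 g
  Al2O3: 11.64% × 500.0 = 58.20 g
A balance pass over the oxides, from the weights as reported, relative to the basis at hand (sum by sum, the targets are met net of answer rounding effects):
  SiO2: 312.4·0.9950 + 24.34·0.6385 = 326.4 g (target 326.4 g)
  Li2O: 24.34·0.07520 = 1.830 g (target 1.830 g)
  TiO2: 80.24·0.9902 = 79.45 g (target 79.45 g)
  BaO: 44.00·0.7752 = 34.11 g (target 34.10 g)
  Al2O3: 312.4·0.003000 + 76.92·0.6587 + 24.34·0.2711 = 58.20 g (target 58.20 g)
Auditing the glass mass value: net batch after ignition = 500.0 g (targets for the oxides total 500.0 g; versus the stated basis of 500.0 g — gaps are rounding artifacts).
Batch total: Σ batch = 537.9 g; ignition loss, Σ(batch × LOI) = 37.93 g; yield: glass divided by total = 92.95%.

Revised batch per 500.0 g glass melt:
  Material A: 312.4 g
  Component B: 80.24 g
  Source C: 76.92 g
  Raw D: 44.00 g
  Feed F: 24.34 g
Total batch = 537.9 g; LOI loss = 37.93 g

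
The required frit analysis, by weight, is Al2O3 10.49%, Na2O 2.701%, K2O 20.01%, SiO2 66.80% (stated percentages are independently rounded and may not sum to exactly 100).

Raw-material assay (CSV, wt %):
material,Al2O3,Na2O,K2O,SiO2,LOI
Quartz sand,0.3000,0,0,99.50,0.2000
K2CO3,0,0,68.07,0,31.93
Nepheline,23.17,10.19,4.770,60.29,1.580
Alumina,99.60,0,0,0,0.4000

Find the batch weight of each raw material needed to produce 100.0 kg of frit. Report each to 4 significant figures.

Working values are displayed, with 4-significant-figure rounding, at each printed step; the working math carries full float precision through the solve. Each reported value undergoes a single rounding. Derived quantities, including yield, net glass mass, the four compositions, totals, ignition loss, are recomputed using the weight values at 100.0 kg of glass at full precision as quoted within question or answer.
Target oxide masses per 100.0 kg frit:
  Al2O3: 10.49% × 100.0 = 10.49 kg
  Na2O: 2.701% × 100.0 = 2.701 kg
  K2O: 20.01% × 100.0 = 20.01 kg
  SiO2: 66.80% × 100.0 = 66.80 kg
Checking each oxide sum per the reported batch figures, versus the basis set out (summed amounts equal target values net of answer rounding effects):
  Al2O3: 51.07·0.003000 + 26.51·0.2317 + 4.212·0.9960 = 10.49 kg (target 10.49 kg)
  Na2O: 26.51·0.1019 = 2.701 kg (target 2.701 kg)
  K2O: 27.54·0.6807 + 26.51·0.04770 = 20.01 kg (target 20.01 kg)
  SiO2: 51.07·0.9950 + 26.51·0.6029 = 66.80 kg (target 66.80 kg)
Glass-mass sanity pass: whole batch net of LOI = 100.0 kg (per-oxide target masses sum to 100.0 kg; against the stated basis, 100.0 kg — differing by rounding only).
Summing the batch: Σ batch = 109.3 kg; loss to ignition Σ batch·LOI = 9.331 kg; glass ÷ batch gives a yield of 91.47%.

Batch per 100.0 kg frit:
  Quartz sand: 51.07 kg
  K2CO3: 27.54 kg
  Nepheline: 26.51 kg
  Alumina: 4.212 kg
Total batch = 109.3 kg; LOI loss = 9.331 kg; yield = 91.47%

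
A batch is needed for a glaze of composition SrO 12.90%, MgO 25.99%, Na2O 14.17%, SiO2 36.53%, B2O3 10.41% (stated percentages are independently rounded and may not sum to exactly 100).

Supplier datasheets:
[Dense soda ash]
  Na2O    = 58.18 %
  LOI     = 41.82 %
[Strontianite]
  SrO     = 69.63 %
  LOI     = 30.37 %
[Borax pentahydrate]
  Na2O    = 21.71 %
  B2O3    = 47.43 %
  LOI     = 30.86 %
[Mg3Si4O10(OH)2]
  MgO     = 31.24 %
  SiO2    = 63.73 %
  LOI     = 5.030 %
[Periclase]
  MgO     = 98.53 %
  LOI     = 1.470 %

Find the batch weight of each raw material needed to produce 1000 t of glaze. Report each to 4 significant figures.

The intermediate values are printed, rounded to four significant digits, when written out — full float precision is held throughout. Each reported figure is rounded just once; the derived quantities, including totals, ignition loss, glass mass, the yield, five oxide percentages, are re-derived from the batch weights for 1000 t of glass at full precision, as they appear in the problem or answer text.
Target oxide masses per 1000 t glaze:
  SrO: 12.90% × 1000 = 129.0 t
  MgO: 25.99% × 1000 = 259.9 t
  Na2O: 14.17% × 1000 = 141.7 t
  SiO2: 36.53% × 1000 = 365.3 t
  B2O3: 10.41% × 1000 = 104.1 t
Checking each oxide sum with the batch weights as given, on the stated basis (each sum matches its target mass modulo rounding of the values):
  SrO: 185.3·0.6963 = 129.0 t (target 129.0 t)
  MgO: 573.2·0.3124 + 82.04·0.9853 = 259.9 t (target 259.9 t)
  Na2O: 161.7·0.5818 + 219.5·0.2171 = 141.7 t (target 141.7 t)
  SiO2: 573.2·0.6373 = 365.3 t (target 365.3 t)
  B2O3: 219.5·0.4743 = 104.1 t (target 104.1 t)
Glass mass check: whole batch net of LOI = 1000 t (the Σ of target masses is 1000 t; against the stated basis, 1000 t — a pure rounding effect).
Batch total: Σ batch = 1222 t; LOI removed, Σ of batch·LOI: 221.7 t; yield: glass divided by total = 81.86%.

Batch per 1000 t glaze:
  Dense soda ash: 161.7 t
  Strontianite: 185.3 t
  Borax pentahydrate: 219.5 t
  Mg3Si4O10(OH)2: 573.2 t
  Periclase: 82.04 t
Total batch = 1222 t; LOI loss = 221.7 t; yield = 81.86%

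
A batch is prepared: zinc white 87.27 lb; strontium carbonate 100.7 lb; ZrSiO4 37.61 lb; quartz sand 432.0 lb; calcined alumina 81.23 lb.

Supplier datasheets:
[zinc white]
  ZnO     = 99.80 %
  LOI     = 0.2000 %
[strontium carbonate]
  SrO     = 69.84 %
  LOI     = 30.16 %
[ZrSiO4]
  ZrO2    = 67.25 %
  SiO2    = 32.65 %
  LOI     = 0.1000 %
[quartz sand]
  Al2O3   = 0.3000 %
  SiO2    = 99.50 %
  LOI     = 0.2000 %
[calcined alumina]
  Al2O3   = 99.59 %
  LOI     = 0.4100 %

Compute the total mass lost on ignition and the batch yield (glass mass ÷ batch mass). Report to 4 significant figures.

LOI loss = 31.78 lb; glass = 707.0 lb; yield = 95.70%

Full precision is maintained through the solve; intermediates appear with 4-significant-digit rounding as written. A single rounding completes each reported value; all derived quantities (yield, the five compositions, LOI, the totals, glass mass) are computed from the batch weights at 707.0 lb of glass in full float precision, as set out in question or answer.
Loss on ignition, line by line:
  zinc white: 87.27 × 0.002000 = 0.1745 lb
  strontium carbonate: 100.7 × 0.3016 = 30.37 lb
  ZrSiO4: 37.61 × 0.001000 = 0.03761 lb
  quartz sand: 432.0 × 0.002000 = 0.8640 lb
  calcined alumina: 81.23 × 0.004100 = 0.3330 lb
Total LOI = 31.78 lb
Glass = batch − LOI = 738.8 − 31.78 = 707.0 lb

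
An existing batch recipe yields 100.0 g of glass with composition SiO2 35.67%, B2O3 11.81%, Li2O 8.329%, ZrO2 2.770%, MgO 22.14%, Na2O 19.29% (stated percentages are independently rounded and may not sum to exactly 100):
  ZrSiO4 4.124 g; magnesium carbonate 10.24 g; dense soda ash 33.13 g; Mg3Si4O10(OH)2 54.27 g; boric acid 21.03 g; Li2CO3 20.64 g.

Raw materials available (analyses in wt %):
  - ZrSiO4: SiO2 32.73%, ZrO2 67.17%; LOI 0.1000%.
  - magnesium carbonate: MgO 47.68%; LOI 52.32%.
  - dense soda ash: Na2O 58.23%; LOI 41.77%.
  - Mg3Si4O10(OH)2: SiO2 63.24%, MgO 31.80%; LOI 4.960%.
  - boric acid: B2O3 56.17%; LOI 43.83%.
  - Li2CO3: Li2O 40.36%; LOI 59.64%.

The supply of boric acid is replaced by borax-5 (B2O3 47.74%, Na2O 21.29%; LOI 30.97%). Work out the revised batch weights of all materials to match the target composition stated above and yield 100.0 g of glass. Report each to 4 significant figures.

Mid-chain values are displayed (rounded to 4 significant digits) across the worked steps — the whole derivation runs at full float precision in all steps; every reported result is rounded only once; derived quantities are rebuilt at full float precision (the yield, the six compositions, LOI, glass mass, the totals) starting from the weights at 100.0 g of glass as given in the problem or the answer.
Target oxide masses per 100.0 g glass:
  SiO2: 35.67% × 100.0 = 35.67 g
  B2O3: 11.81% × 100.0 = 11.81 g
  Li2O: 8.329% × 100.0 = 8.329 g
  ZrO2: 2.770% × 100.0 = 2.770 g
  MgO: 22.14% × 100.0 = 22.14 g
  Na2O: 19.29% × 100.0 = 19.29 g
Mass-balance tally per oxide on the weights just shown, on the stated basis (delivered sums recover each target exact up to rounding of places):
  SiO2: 4.124·0.3273 + 54.27·0.6324 = 35.67 g (target 35.67 g)
  B2O3: 24.74·0.4774 = 11.81 g (target 11.81 g)
  Li2O: 20.64·0.4036 = 8.330 g (target 8.329 g)
  ZrO2: 4.124·0.6717 = 2.770 g (target 2.770 g)
  MgO: 10.24·0.4768 + 54.27·0.3180 = 22.14 g (target 22.14 g)
  Na2O: 24.08·0.5823 + 24.74·0.2129 = 19.29 g (target 19.29 g)
The glass-mass cross-check: total batch − LOI = 100.0 g (summing oxide targets gives 100.0 g; versus the stated basis of 100.0 g — deltas are rounding alone).
Adding the batch up: Σ batch = 138.1 g; LOI removed, Σ of batch·LOI: 38.08 g; the yield ratio, glass ÷ batch: 72.42%.

Revised batch per 100.0 g glass:
  ZrSiO4: 4.124 g
  magnesium carbonate: 10.24 g
  dense soda ash: 24.08 g
  Mg3Si4O10(OH)2: 54.27 g
  borax-5: 24.74 g
  Li2CO3: 20.64 g
Total batch = 138.1 g; LOI loss = 38.08 g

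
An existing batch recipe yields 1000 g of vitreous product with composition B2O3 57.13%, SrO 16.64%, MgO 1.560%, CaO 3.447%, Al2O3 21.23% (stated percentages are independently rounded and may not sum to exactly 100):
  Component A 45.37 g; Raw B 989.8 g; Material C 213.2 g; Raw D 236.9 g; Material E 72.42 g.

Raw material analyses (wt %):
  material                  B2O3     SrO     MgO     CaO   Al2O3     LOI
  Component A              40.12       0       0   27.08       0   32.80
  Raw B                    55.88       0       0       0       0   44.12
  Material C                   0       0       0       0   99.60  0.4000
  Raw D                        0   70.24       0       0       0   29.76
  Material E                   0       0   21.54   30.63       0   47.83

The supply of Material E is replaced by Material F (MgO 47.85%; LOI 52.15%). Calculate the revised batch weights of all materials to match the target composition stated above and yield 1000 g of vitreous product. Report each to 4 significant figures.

Revised batch per 1000 g vitreous product:
  Component A: 127.3 g
  Raw B: 931.0 g
  Material C: 213.2 g
  Raw D: 236.9 g
  Material F: 32.60 g
Total batch = 1541 g; LOI loss = 540.9 g

All arithmetic keeps full float precision from start to finish. The intermediate values are shown with 4-significant-figure rounding within the worked lines; each reported number carries a single rounding — derived quantities are carried using the weight values at 1000 g of glass at full precision (totals, five oxide percentages, net glass mass, LOI, the yield), as quoted within the problem or answer text.
Oxide mass targets, per 1000 g vitreous product:
  B2O3: 57.13% × 1000 = 571.3 g
  SrO: 16.64% × 1000 = 166.4 g
  MgO: 1.560% × 1000 = 15.60 g
  CaO: 3.447% × 1000 = 34.47 g
  Al2O3: 21.23% × 1000 = 212.3 g
Per-oxide balance check using the reported weights, on the stated basis (sum by sum, the targets are met up to rounding of the answer):
  B2O3: 127.3·0.4012 + 931.0·0.5588 = 571.3 g (target 571.3 g)
  SrO: 236.9·0.7024 = 166.4 g (target 166.4 g)
  MgO: 32.60·0.4785 = 15.60 g (target 15.60 g)
  CaO: 127.3·0.2708 = 34.47 g (target 34.47 g)
  Al2O3: 213.2·0.9960 = 212.3 g (target 212.3 g)
Consistency of the glass mass: total charge less LOI = 1000 g (oxide target masses add up to 1000 g; against the stated basis, 1000 g — a pure rounding effect).
Adding the batch up: Σ batch = 1541 g; LOI removed, Σ of batch·LOI: 540.9 g; yield, glass over the total, = 64.90%.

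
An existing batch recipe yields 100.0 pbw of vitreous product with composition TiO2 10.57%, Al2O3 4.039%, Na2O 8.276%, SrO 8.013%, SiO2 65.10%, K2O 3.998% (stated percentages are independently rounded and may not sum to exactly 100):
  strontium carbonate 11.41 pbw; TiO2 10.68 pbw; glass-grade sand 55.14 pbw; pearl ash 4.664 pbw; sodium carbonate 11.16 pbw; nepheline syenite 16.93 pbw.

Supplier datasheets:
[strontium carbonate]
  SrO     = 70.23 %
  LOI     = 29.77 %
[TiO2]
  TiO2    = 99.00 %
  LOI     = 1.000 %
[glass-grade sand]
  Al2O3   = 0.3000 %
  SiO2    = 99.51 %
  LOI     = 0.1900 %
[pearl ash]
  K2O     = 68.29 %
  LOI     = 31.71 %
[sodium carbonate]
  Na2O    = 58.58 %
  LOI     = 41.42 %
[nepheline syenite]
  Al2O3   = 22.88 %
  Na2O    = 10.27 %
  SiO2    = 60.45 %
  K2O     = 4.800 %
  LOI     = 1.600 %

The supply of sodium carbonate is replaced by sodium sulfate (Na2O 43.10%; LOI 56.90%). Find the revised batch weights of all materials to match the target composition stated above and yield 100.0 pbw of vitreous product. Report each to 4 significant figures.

Revised batch per 100.0 pbw vitreous product:
  strontium carbonate: 11.41 pbw
  TiO2: 10.68 pbw
  glass-grade sand: 55.14 pbw
  pearl ash: 4.664 pbw
  sodium sulfate: 15.17 pbw
  nepheline syenite: 16.93 pbw
Total batch = 114.0 pbw; LOI loss = 13.99 pbw

Each numeric step keeps full precision from first step to last; mid-chain values are rounded to four significant figures as shown — every reported result takes a single rounding — derived quantities (ignition loss, the totals, the six compositions, net glass mass, the yield) are carried starting from the weights for 100.0 pbw of glass at full precision precisely as stated by the question or the answer.
The oxide mass targets at 100.0 pbw vitreous product:
  TiO2: 10.57% × 100.0 = 10.57 pbw
  Al2O3: 4.039% × 100.0 = 4.039 pbw
  Na2O: 8.276% × 100.0 = 8.276 pbw
  SrO: 8.013% × 100.0 = 8.013 pbw
  SiO2: 65.10% × 100.0 = 65.10 pbw
  K2O: 3.998% × 100.0 = 3.998 pbw
Per-oxide balance check working from each reported weight, versus the basis set out (every target is met by its sum modulo rounding of the values):
  TiO2: 10.68·0.9900 = 10.57 pbw (target 10.57 pbw)
  Al2O3: 55.14·0.003000 + 16.93·0.2288 = 4.039 pbw (target 4.039 pbw)
  Na2O: 15.17·0.4310 + 16.93·0.1027 = 8.277 pbw (target 8.276 pbw)
  SrO: 11.41·0.7023 = 8.013 pbw (target 8.013 pbw)
  SiO2: 55.14·0.9951 + 16.93·0.6045 = 65.10 pbw (target 65.10 pbw)
  K2O: 4.664·0.6829 + 16.93·0.04800 = 3.998 pbw (target 3.998 pbw)
Glass-mass closure: batch Σ − ignition loss = 100.0 pbw (the targets, summed, come to 100.0 pbw; stated basis 100.0 pbw — rounding explains the deltas).
Adding the batch up: Σ batch = 114.0 pbw; ignition loss, Σ(batch × LOI) = 13.99 pbw; the yield ratio, glass ÷ batch: 87.73%.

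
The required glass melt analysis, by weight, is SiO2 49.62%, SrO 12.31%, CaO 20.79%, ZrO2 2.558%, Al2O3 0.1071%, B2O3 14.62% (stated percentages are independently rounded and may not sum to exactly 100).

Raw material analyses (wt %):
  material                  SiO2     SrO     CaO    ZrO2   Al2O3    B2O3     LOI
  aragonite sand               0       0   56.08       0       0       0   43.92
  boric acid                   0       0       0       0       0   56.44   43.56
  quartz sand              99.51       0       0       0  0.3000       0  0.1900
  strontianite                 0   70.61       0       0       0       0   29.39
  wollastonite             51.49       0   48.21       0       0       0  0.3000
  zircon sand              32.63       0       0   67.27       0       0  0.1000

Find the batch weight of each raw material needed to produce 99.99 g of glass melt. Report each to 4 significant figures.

Batch per 99.99 g glass melt:
  aragonite sand: 15.61 g
  boric acid: 25.90 g
  quartz sand: 35.70 g
  strontianite: 17.43 g
  wollastonite: 24.96 g
  zircon sand: 3.802 g
Total batch = 123.4 g; LOI loss = 23.41 g; yield = 81.03%

Mid-chain values appear (rounded to four significant figures) as written — all internal work maintains full float precision throughout; each reported number is rounded exactly once. The derived quantities, which include glass mass, the yield, totals, LOI, six oxide percentages, are computed at exact precision, precisely as stated by problem or answer, from the weighed amounts at 99.99 g of glass.
Target masses of each oxide per 99.99 g glass melt:
  SiO2: 49.62% × 99.99 = 49.62 g
  SrO: 12.31% × 99.99 = 12.31 g
  CaO: 20.79% × 99.99 = 20.79 g
  ZrO2: 2.558% × 99.99 = 2.558 g
  Al2O3: 0.1071% × 99.99 = 0.1071 g
  B2O3: 14.62% × 99.99 = 14.62 g
Mass-balance tally per oxide applying the batch weights above, relative to the basis at hand (oxide sums agree with the targets within answer rounding):
  SiO2: 35.70·0.9951 + 24.96·0.5149 + 3.802·0.3263 = 49.62 g (target 49.62 g)
  SrO: 17.43·0.7061 = 12.31 g (target 12.31 g)
  CaO: 15.61·0.5608 + 24.96·0.4821 = 20.79 g (target 20.79 g)
  ZrO2: 3.802·0.6727 = 2.558 g (target 2.558 g)
  Al2O3: 35.70·0.003000 = 0.1071 g (target 0.1071 g)
  B2O3: 25.90·0.5644 = 14.62 g (target 14.62 g)
Glass-mass sanity pass: batch Σ − ignition loss = 99.99 g (oxide target masses add up to 100.0 g; the stated basis being 99.99 g — any gap is answer rounding).
Summing the batch: Σ batch = 123.4 g; ignition loss, Σ(batch × LOI) = 23.41 g; yield, glass over the total, = 81.03%.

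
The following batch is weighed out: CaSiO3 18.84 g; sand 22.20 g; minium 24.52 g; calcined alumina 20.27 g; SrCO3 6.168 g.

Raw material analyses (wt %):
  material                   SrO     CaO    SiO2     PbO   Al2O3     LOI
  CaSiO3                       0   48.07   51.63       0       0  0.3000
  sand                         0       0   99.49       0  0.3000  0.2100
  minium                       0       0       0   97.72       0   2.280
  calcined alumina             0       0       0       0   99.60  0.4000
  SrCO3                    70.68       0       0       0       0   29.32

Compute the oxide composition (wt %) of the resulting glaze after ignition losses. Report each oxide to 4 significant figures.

Glass mass = 89.45 g (batch 92.00 − LOI 2.552).
Composition: SrO 4.874%, CaO 10.12%, SiO2 35.57%, PbO 26.79%, Al2O3 22.65%

Every computation carries full precision at each step. In-progress results are displayed, with 4-significant-figure rounding, at each printed step; each reported figure carries a single rounding — all derived quantities are recomputed using the weight values at 89.45 g of glass at full float precision (yield, net glass mass, the totals, LOI, five oxide percentages) exactly as printed in the problem or answer text.
Delivered oxide masses:
  SrO: 6.168·0.7068 = 4.360 g
  CaO: 18.84·0.4807 = 9.056 g
  SiO2: 18.84·0.5163 + 22.20·0.9949 = 31.81 g
  PbO: 24.52·0.9772 = 23.96 g
  Al2O3: 22.20·0.003000 + 20.27·0.9960 = 20.26 g
LOI: 18.84·0.003000 + 22.20·0.002100 + 24.52·0.02280 + 20.27·0.004000 + 6.168·0.2932 = 2.552 g
The glass mass, total less LOI, = 92.00 − 2.552 = 89.45 g (matching Σ of the oxides)
each oxide over glass, ×100, is wt %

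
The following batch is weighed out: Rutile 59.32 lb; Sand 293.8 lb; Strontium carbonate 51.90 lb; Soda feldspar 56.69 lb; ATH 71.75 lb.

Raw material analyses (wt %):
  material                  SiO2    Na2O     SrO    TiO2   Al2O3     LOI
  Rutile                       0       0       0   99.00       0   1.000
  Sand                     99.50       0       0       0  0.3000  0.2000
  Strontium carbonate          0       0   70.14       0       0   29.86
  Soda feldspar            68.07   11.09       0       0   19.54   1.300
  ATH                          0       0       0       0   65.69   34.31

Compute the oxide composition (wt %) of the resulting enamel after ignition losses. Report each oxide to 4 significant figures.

Glass mass = 491.4 lb (batch 533.5 − LOI 42.03).
Composition: SiO2 67.34%, Na2O 1.279%, SrO 7.408%, TiO2 11.95%, Al2O3 12.02%

The intermediate values are printed with 4-significant-digit rounding across the worked steps — the working math maintains exact precision through the solve — every reported result includes exactly one rounding — all derived quantities are carried starting from the weights at 491.4 lb of glass in full float precision (totals, the five compositions, yield, ignition loss, net glass mass) as given in either problem or answer.
Oxide-by-oxide delivered mass:
  SiO2: 293.8·0.9950 + 56.69·0.6807 = 330.9 lb
  Na2O: 56.69·0.1109 = 6.287 lb
  SrO: 51.90·0.7014 = 36.40 lb
  TiO2: 59.32·0.9900 = 58.73 lb
  Al2O3: 293.8·0.003000 + 56.69·0.1954 + 71.75·0.6569 = 59.09 lb
LOI: 59.32·0.01000 + 293.8·0.002000 + 51.90·0.2986 + 56.69·0.01300 + 71.75·0.3431 = 42.03 lb
batch − LOI leaves glass = 533.5 − 42.03 = 491.4 lb (consistent with Σ oxide mass)
wt % = 100 × oxide mass / glass mass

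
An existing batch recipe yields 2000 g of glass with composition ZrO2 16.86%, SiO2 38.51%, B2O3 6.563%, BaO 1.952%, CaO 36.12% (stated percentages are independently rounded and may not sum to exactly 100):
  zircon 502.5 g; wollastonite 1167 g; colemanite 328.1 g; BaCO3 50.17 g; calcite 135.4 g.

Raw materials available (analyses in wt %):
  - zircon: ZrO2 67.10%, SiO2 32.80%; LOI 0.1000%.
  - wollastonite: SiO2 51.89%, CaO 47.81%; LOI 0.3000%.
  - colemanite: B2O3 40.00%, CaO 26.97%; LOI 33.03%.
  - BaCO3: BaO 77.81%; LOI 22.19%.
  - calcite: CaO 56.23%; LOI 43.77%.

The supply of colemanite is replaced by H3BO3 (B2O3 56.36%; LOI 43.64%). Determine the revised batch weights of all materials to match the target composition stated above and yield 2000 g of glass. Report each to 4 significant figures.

Every computation runs at full float precision from first step to last — intermediates are shown rounded to four significant figures. Each reported figure takes a single rounding; the derived quantities, which include net glass mass, the totals, ignition loss, the yield, the five compositions, are computed in full precision, exactly as shown in question or answer, using the weight values on 2000 g of glass.
Target oxide masses per 2000 g glass:
  ZrO2: 16.86% × 2000 = 337.2 g
  SiO2: 38.51% × 2000 = 770.2 g
  B2O3: 6.563% × 2000 = 131.3 g
  BaO: 1.952% × 2000 = 39.04 g
  CaO: 36.12% × 2000 = 722.4 g
Mass-balance tally per oxide using the reported weights, on the stated basis (target by target, the sums agree exact up to rounding of places):
  ZrO2: 502.5·0.6710 = 337.2 g (target 337.2 g)
  SiO2: 502.5·0.3280 + 1167·0.5189 = 770.4 g (target 770.2 g)
  B2O3: 232.9·0.5636 = 131.3 g (target 131.3 g)
  BaO: 50.17·0.7781 = 39.04 g (target 39.04 g)
  CaO: 1167·0.4781 + 292.8·0.5623 = 722.6 g (target 722.4 g)
Consistency of the glass mass: net batch after ignition = 2000 g (summing oxide targets gives 2000 g; against the stated basis, 2000 g — differing by rounding only).
Summing the batch: Σ batch = 2245 g; loss to ignition Σ batch·LOI = 244.9 g; yield, glass over the total, = 89.09%.

Revised batch per 2000 g glass:
  zircon: 502.5 g
  wollastonite: 1167 g
  H3BO3: 232.9 g
  BaCO3: 50.17 g
  calcite: 292.8 g
Total batch = 2245 g; LOI loss = 244.9 g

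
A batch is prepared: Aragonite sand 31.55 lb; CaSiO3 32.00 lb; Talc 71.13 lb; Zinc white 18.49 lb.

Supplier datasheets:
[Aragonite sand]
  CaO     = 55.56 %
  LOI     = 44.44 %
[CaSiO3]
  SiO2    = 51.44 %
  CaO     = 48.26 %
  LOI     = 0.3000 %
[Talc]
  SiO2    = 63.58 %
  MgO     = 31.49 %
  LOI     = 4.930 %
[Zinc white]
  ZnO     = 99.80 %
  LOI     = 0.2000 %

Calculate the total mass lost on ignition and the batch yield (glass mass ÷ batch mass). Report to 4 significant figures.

LOI loss = 17.66 lb; glass = 135.5 lb; yield = 88.47%

The intermediate values are printed with 4-significant-figure rounding as written — full precision is maintained throughout — each reported value takes just one rounding — all derived quantities (the totals, the four compositions, glass mass, yield, LOI) are carried from the weighed amounts for 135.5 lb of glass in full precision, as they appear in either problem or answer.
Per-material ignition loss:
  Aragonite sand: 31.55 × 0.4444 = 14.02 lb
  CaSiO3: 32.00 × 0.003000 = 0.09600 lb
  Talc: 71.13 × 0.04930 = 3.507 lb
  Zinc white: 18.49 × 0.002000 = 0.03698 lb
Total LOI = 17.66 lb
Glass = batch − LOI = 153.2 − 17.66 = 135.5 lb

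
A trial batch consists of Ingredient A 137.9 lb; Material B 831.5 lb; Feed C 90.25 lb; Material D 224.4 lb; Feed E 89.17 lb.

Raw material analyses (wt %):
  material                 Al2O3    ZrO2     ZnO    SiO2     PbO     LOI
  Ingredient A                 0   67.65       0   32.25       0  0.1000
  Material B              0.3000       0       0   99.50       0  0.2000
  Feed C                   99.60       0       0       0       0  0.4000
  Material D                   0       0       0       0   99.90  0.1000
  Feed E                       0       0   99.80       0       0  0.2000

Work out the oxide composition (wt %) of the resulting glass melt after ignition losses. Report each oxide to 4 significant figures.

In-progress results are printed, rounded to four significant figures, between the steps — each numeric step carries exact precision through the solve; a single rounding finalizes every reported value — all derived quantities (yield, the totals, the five compositions, net glass mass, LOI) are re-derived in full precision from the batch weights for 1371 lb of glass, as written in problem or answer.
Mass of each oxide from the mix:
  Al2O3: 831.5·0.003000 + 90.25·0.9960 = 92.38 lb
  ZrO2: 137.9·0.6765 = 93.29 lb
  ZnO: 89.17·0.9980 = 88.99 lb
  SiO2: 137.9·0.3225 + 831.5·0.9950 = 871.8 lb
  PbO: 224.4·0.9990 = 224.2 lb
LOI: 137.9·0.001000 + 831.5·0.002000 + 90.25·0.004000 + 224.4·0.001000 + 89.17·0.002000 = 2.565 lb
The glass mass, total less LOI, = 1373 − 2.565 = 1371 lb (matching Σ of the oxides)
percent share: oxide ÷ glass, ×100

Glass mass = 1371 lb (batch 1373 − LOI 2.565).
Composition: Al2O3 6.740%, ZrO2 6.806%, ZnO 6.493%, SiO2 63.61%, PbO 16.36%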